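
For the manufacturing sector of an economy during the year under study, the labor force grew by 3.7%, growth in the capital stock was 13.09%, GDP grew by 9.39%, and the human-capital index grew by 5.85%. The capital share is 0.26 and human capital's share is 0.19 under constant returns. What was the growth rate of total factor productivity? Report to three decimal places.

Labor's share = 1 − 0.26 − 0.19 = 0.55.
The capital stock: 0.26 × 13.09 = 3.4034 pp.
The human-capital index: 0.19 × 5.85 = 1.1115 pp.
The labor force: 0.55 × 3.7 = 2.035 pp.
TFP growth = 9.39 − 6.5499 = 2.8401%.

2.840%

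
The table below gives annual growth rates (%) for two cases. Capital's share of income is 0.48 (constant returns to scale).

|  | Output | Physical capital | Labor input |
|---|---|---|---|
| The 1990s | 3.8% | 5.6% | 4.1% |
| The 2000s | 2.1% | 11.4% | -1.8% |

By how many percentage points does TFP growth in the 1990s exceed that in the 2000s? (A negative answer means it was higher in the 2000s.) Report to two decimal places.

1.42 percentage points

Labor's share = 1 − 0.48 = 0.52.
The 1990s: TFP = 3.8 − 2.688 − 2.132 = -1.02%.
The 2000s: TFP = 2.1 − 5.472 + 0.936 = -2.436%.
Difference = -1.02 − (-2.436) = 1.416 pp.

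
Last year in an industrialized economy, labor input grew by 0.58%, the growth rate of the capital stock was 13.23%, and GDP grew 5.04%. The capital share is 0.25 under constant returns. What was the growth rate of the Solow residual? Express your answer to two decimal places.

The Solow residual grew 1.30%.

Labor's share = 1 − 0.25 = 0.75.
The capital stock: 0.25 × 13.23 = 3.3075 pp.
Labor input: 0.75 × 0.58 = 0.435 pp.
TFP growth = 5.04 − 3.7425 = 1.2975%.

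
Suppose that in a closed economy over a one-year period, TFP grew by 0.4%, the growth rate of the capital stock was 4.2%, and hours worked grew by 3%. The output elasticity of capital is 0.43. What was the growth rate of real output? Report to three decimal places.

Labor's share = 1 − 0.43 = 0.57.
The capital stock: 0.43 × 4.2 = 1.806 pp.
Hours worked: 0.57 × 3 = 1.71 pp.
Output growth = 0.4 + 3.516 = 3.916%.

3.916%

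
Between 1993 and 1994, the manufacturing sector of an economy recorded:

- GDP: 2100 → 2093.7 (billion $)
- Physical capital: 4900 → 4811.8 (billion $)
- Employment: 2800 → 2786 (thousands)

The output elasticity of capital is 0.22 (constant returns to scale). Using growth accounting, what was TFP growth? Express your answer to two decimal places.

0.49%

GDP growth = (2093.7 − 2100) / 2100 = -0.3%.
Physical capital growth = (4811.8 − 4900) / 4900 = -1.8%.
Employment growth = (2786 − 2800) / 2800 = -0.5%.
Labor's share = 1 − 0.22 = 0.78.
Physical capital: 0.22 × (-1.8) = -0.396 pp.
Employment: 0.78 × (-0.5) = -0.39 pp.
TFP growth = -0.3 + 0.786 = 0.486%.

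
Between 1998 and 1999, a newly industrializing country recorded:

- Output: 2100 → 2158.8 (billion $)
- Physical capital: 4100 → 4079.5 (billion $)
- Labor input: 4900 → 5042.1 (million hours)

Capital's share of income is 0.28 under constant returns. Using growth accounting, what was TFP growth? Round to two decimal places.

Output growth = (2158.8 − 2100) / 2100 = 2.8%.
Physical capital growth = (4079.5 − 4100) / 4100 = -0.5%.
Labor input growth = (5042.1 − 4900) / 4900 = 2.9%.
Labor's share = 1 − 0.28 = 0.72.
Physical capital: 0.28 × (-0.5) = -0.14 pp.
Labor input: 0.72 × 2.9 = 2.088 pp.
TFP growth = 2.8 − 1.948 = 0.852%.

0.85%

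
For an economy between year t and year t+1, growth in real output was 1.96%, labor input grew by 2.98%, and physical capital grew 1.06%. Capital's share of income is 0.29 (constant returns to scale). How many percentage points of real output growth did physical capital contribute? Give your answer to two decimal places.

Contribution = share × growth = 0.29 × 1.06 = 0.3074 pp.

0.31 pp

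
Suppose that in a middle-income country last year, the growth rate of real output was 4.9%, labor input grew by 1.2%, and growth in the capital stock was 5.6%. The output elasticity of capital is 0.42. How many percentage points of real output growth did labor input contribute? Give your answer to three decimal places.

Labor's share = 1 − 0.42 = 0.58.
Contribution = share × growth = 0.58 × 1.2 = 0.696 pp.

0.696 percentage points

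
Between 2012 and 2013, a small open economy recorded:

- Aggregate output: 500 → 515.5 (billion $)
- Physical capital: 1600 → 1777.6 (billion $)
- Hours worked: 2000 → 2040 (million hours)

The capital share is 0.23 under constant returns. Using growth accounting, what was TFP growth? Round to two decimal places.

-0.99%

Aggregate output growth = (515.5 − 500) / 500 = 3.1%.
Physical capital growth = (1777.6 − 1600) / 1600 = 11.1%.
Hours worked growth = (2040 − 2000) / 2000 = 2%.
Labor's share = 1 − 0.23 = 0.77.
Physical capital: 0.23 × 11.1 = 2.553 pp.
Hours worked: 0.77 × 2 = 1.54 pp.
TFP growth = 3.1 − 4.093 = -0.993%.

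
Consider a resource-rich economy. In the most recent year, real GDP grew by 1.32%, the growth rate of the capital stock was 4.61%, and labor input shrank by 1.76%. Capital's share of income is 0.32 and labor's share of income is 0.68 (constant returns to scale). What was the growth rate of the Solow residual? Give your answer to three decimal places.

1.042%

Labor's share = 1 − 0.32 = 0.68.
The capital stock: 0.32 × 4.61 = 1.4752 pp.
Labor input: 0.68 × (-1.76) = -1.1968 pp.
TFP growth = 1.32 − 0.2784 = 1.0416%.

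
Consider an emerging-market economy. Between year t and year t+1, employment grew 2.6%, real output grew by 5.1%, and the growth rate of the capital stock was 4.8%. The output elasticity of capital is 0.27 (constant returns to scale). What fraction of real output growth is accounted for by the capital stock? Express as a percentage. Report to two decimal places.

The capital stock contributed 0.27 × 4.8 = 1.296 pp.
Share of growth = 1.296 / 5.1 × 100 = 25.4118%.

25.41%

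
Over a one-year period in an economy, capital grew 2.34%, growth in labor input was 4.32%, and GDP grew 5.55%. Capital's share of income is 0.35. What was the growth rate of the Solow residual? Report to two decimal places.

1.92%

Labor's share = 1 − 0.35 = 0.65.
Capital: 0.35 × 2.34 = 0.819 pp.
Labor input: 0.65 × 4.32 = 2.808 pp.
TFP growth = 5.55 − 3.627 = 1.923%.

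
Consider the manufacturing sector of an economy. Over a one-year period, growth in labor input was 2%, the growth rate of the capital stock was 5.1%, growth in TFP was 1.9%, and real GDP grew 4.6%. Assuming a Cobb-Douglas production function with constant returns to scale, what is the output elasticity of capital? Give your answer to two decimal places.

0.23

gY = gA + α·gK + (1−α)·gL, so gY − gA − gL = α(gK − gL).
4.6 − 1.9 − 2 = α × (5.1 − 2).
0.7 = 3.1 α, so α = 0.2258.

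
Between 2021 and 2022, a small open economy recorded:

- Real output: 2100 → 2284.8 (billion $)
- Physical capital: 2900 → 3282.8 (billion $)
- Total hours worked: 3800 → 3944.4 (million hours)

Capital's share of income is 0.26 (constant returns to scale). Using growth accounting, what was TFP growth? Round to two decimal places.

Real output growth = (2284.8 − 2100) / 2100 = 8.8%.
Physical capital growth = (3282.8 − 2900) / 2900 = 13.2%.
Total hours worked growth = (3944.4 − 3800) / 3800 = 3.8%.
Labor's share = 1 − 0.26 = 0.74.
Physical capital: 0.26 × 13.2 = 3.432 pp.
Total hours worked: 0.74 × 3.8 = 2.812 pp.
TFP growth = 8.8 − 6.244 = 2.556%.

2.56%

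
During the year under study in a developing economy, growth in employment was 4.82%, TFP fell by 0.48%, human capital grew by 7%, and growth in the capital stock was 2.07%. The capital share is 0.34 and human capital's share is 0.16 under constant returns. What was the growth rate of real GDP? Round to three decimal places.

Labor's share = 1 − 0.34 − 0.16 = 0.5.
The capital stock: 0.34 × 2.07 = 0.7038 pp.
Human capital: 0.16 × 7 = 1.12 pp.
Employment: 0.5 × 4.82 = 2.41 pp.
Output growth = -0.48 + 4.2338 = 3.7538%.

3.754%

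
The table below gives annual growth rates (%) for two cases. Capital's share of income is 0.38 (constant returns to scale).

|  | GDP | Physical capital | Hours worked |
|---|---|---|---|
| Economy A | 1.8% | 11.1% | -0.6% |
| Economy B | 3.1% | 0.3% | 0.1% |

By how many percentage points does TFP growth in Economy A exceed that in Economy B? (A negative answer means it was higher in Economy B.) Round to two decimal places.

Labor's share = 1 − 0.38 = 0.62.
Economy A: TFP = 1.8 − 4.218 + 0.372 = -2.046%.
Economy B: TFP = 3.1 − 0.114 − 0.062 = 2.924%.
Difference = -2.046 − (2.924) = -4.97 pp.

-4.97 percentage points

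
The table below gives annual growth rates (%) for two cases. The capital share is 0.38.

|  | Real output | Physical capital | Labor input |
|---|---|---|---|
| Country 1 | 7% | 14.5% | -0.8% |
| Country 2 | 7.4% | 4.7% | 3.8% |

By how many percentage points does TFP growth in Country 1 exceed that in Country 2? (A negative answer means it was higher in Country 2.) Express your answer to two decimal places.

Labor's share = 1 − 0.38 = 0.62.
Country 1: TFP = 7 − 5.51 + 0.496 = 1.986%.
Country 2: TFP = 7.4 − 1.786 − 2.356 = 3.258%.
Difference = 1.986 − (3.258) = -1.272 pp.

-1.27 percentage points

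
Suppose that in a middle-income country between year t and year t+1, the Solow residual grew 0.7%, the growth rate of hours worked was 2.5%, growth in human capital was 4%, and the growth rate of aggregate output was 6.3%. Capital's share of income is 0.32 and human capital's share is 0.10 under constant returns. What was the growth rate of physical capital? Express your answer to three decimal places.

Physical capital grew 11.719%.

Labor's share = 1 − 0.32 − 0.1 = 0.58.
gY = gA + 0.1×4 + 0.58×2.5 + 0.32×g.
0.32×g = 6.3 − 0.7 − 1.85 = 3.75.
g = 3.75 / 0.32 = 11.71875%.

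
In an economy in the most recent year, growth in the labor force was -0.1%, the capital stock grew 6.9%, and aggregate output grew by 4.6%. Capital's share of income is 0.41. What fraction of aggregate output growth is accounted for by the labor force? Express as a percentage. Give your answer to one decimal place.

-1.3%

Labor's share = 1 − 0.41 = 0.59.
The labor force contributed 0.59 × (-0.1) = -0.059 pp.
Share of growth = -0.059 / 4.6 × 100 = -1.283%.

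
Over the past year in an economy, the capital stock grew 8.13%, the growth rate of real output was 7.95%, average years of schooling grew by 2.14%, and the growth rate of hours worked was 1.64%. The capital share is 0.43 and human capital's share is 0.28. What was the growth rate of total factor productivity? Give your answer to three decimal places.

Labor's share = 1 − 0.43 − 0.28 = 0.29.
The capital stock: 0.43 × 8.13 = 3.4959 pp.
Average years of schooling: 0.28 × 2.14 = 0.5992 pp.
Hours worked: 0.29 × 1.64 = 0.4756 pp.
TFP growth = 7.95 − 4.5707 = 3.3793%.

3.379%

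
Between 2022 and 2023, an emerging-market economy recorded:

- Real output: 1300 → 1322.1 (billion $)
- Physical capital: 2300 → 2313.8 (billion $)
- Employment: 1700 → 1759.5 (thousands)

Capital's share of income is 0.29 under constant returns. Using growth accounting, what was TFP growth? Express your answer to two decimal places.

Real output growth = (1322.1 − 1300) / 1300 = 1.7%.
Physical capital growth = (2313.8 − 2300) / 2300 = 0.6%.
Employment growth = (1759.5 − 1700) / 1700 = 3.5%.
Labor's share = 1 − 0.29 = 0.71.
Physical capital: 0.29 × 0.6 = 0.174 pp.
Employment: 0.71 × 3.5 = 2.485 pp.
TFP growth = 1.7 − 2.659 = -0.959%.

-0.96%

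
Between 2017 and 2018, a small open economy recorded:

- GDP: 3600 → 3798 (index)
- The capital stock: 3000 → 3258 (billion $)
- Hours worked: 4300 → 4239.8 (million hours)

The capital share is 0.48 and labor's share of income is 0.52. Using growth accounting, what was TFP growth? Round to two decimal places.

GDP growth = (3798 − 3600) / 3600 = 5.5%.
The capital stock growth = (3258 − 3000) / 3000 = 8.6%.
Hours worked growth = (4239.8 − 4300) / 4300 = -1.4%.
Labor's share = 1 − 0.48 = 0.52.
The capital stock: 0.48 × 8.6 = 4.128 pp.
Hours worked: 0.52 × (-1.4) = -0.728 pp.
TFP growth = 5.5 − 3.4 = 2.1%.

TFP grew 2.10%.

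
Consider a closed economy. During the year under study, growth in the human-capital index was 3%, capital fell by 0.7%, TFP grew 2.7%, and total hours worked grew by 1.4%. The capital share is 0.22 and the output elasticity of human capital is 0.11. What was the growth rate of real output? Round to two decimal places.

Labor's share = 1 − 0.22 − 0.11 = 0.67.
Capital: 0.22 × (-0.7) = -0.154 pp.
The human-capital index: 0.11 × 3 = 0.33 pp.
Total hours worked: 0.67 × 1.4 = 0.938 pp.
Output growth = 2.7 + 1.114 = 3.814%.

3.81%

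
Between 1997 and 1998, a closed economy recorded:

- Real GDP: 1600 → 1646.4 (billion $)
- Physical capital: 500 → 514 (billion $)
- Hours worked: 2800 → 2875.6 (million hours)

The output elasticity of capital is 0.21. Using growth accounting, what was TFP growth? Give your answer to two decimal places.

TFP growth was 0.18%.

Real GDP growth = (1646.4 − 1600) / 1600 = 2.9%.
Physical capital growth = (514 − 500) / 500 = 2.8%.
Hours worked growth = (2875.6 − 2800) / 2800 = 2.7%.
Labor's share = 1 − 0.21 = 0.79.
Physical capital: 0.21 × 2.8 = 0.588 pp.
Hours worked: 0.79 × 2.7 = 2.133 pp.
TFP growth = 2.9 − 2.721 = 0.179%.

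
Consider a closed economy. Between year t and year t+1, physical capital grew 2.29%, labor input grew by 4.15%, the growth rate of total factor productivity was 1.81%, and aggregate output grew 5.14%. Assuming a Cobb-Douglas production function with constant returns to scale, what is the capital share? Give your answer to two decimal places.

gY = gA + α·gK + (1−α)·gL, so gY − gA − gL = α(gK − gL).
5.14 − 1.81 − 4.15 = α × (2.29 − 4.15).
-0.82 = -1.86 α, so α = 0.4409.

The capital share is 0.44.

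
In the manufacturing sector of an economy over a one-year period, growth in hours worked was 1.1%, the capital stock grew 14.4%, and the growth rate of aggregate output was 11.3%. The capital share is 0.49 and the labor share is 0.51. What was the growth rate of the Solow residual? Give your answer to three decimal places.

Labor's share = 1 − 0.49 = 0.51.
The capital stock: 0.49 × 14.4 = 7.056 pp.
Hours worked: 0.51 × 1.1 = 0.561 pp.
TFP growth = 11.3 − 7.617 = 3.683%.

3.683%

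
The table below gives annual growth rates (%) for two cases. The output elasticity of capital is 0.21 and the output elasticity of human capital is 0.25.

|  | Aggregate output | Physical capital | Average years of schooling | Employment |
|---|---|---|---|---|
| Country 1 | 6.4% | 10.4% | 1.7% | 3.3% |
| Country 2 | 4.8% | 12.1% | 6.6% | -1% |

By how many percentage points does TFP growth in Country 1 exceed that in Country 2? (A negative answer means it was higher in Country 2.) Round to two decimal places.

0.86 percentage points

Labor's share = 1 − 0.21 − 0.25 = 0.54.
Country 1: TFP = 6.4 − 2.184 − 0.425 − 1.782 = 2.009%.
Country 2: TFP = 4.8 − 2.541 − 1.65 + 0.54 = 1.149%.
Difference = 2.009 − (1.149) = 0.86 pp.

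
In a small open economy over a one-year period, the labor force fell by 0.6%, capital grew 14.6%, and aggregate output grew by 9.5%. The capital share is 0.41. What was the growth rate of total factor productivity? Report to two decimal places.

3.87%

Labor's share = 1 − 0.41 = 0.59.
Capital: 0.41 × 14.6 = 5.986 pp.
The labor force: 0.59 × (-0.6) = -0.354 pp.
TFP growth = 9.5 − 5.632 = 3.868%.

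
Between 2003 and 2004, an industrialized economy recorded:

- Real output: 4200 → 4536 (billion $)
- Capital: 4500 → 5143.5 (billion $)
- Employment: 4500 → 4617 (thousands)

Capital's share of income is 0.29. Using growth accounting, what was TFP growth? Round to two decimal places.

Real output growth = (4536 − 4200) / 4200 = 8%.
Capital growth = (5143.5 − 4500) / 4500 = 14.3%.
Employment growth = (4617 − 4500) / 4500 = 2.6%.
Labor's share = 1 − 0.29 = 0.71.
Capital: 0.29 × 14.3 = 4.147 pp.
Employment: 0.71 × 2.6 = 1.846 pp.
TFP growth = 8 − 5.993 = 2.007%.

2.01%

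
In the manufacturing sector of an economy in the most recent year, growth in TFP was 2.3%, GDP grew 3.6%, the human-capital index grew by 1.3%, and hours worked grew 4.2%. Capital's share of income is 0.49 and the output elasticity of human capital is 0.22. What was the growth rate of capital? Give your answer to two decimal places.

Labor's share = 1 − 0.49 − 0.22 = 0.29.
gY = gA + 0.22×1.3 + 0.29×4.2 + 0.49×g.
0.49×g = 3.6 − 2.3 − 1.504 = -0.204.
g = -0.204 / 0.49 = -0.4163%.

-0.42%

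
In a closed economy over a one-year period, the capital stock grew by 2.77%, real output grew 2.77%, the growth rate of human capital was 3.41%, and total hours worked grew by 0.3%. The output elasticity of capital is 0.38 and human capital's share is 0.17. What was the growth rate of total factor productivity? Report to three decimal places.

Labor's share = 1 − 0.38 − 0.17 = 0.45.
The capital stock: 0.38 × 2.77 = 1.0526 pp.
Human capital: 0.17 × 3.41 = 0.5797 pp.
Total hours worked: 0.45 × 0.3 = 0.135 pp.
TFP growth = 2.77 − 1.7673 = 1.0027%.

1.003%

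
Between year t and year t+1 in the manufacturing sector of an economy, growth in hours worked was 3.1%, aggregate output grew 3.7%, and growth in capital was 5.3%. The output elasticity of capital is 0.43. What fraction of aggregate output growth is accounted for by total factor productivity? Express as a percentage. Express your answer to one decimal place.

-9.4%

Labor's share = 1 − 0.43 = 0.57.
Capital: 0.43 × 5.3 = 2.279 pp.
Hours worked: 0.57 × 3.1 = 1.767 pp.
TFP growth = 3.7 − 4.046 = -0.346%.
TFP share of growth = -0.346 / 3.7 × 100 = -9.351%.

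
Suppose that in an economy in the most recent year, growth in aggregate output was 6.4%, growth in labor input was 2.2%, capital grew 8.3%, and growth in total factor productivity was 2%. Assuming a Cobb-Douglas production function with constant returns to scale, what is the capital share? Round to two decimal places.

The capital share is 0.36.

gY = gA + α·gK + (1−α)·gL, so gY − gA − gL = α(gK − gL).
6.4 − 2 − 2.2 = α × (8.3 − 2.2).
2.2 = 6.1 α, so α = 0.3607.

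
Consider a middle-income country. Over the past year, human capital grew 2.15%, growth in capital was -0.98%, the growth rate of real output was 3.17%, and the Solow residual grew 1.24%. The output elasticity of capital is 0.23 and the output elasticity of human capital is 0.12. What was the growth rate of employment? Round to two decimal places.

Employment grew 2.92%.

Labor's share = 1 − 0.23 − 0.12 = 0.65.
gY = gA + 0.23×(-0.98) + 0.12×2.15 + 0.65×g.
0.65×g = 3.17 − 1.24 − 0.0326 = 1.8974.
g = 1.8974 / 0.65 = 2.9191%.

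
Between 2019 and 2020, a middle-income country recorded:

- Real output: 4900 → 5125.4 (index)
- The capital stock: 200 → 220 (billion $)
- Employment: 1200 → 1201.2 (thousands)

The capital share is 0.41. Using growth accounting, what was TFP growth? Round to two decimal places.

Real output growth = (5125.4 − 4900) / 4900 = 4.6%.
The capital stock growth = (220 − 200) / 200 = 10%.
Employment growth = (1201.2 − 1200) / 1200 = 0.1%.
Labor's share = 1 − 0.41 = 0.59.
The capital stock: 0.41 × 10 = 4.1 pp.
Employment: 0.59 × 0.1 = 0.059 pp.
TFP growth = 4.6 − 4.159 = 0.441%.

0.44%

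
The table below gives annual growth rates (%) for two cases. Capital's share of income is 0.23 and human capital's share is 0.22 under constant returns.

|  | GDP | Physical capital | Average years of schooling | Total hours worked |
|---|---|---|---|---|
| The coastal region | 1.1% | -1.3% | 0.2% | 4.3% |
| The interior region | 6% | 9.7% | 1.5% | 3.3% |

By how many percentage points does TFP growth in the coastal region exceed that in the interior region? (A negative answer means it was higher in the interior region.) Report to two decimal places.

-2.63 percentage points

Labor's share = 1 − 0.23 − 0.22 = 0.55.
The coastal region: TFP = 1.1 + 0.299 − 0.044 − 2.365 = -1.01%.
The interior region: TFP = 6 − 2.231 − 0.33 − 1.815 = 1.624%.
Difference = -1.01 − (1.624) = -2.634 pp.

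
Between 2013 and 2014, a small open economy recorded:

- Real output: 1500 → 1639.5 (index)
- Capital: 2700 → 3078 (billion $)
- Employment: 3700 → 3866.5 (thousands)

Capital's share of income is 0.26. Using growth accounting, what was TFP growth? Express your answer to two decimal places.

2.33%

Real output growth = (1639.5 − 1500) / 1500 = 9.3%.
Capital growth = (3078 − 2700) / 2700 = 14%.
Employment growth = (3866.5 − 3700) / 3700 = 4.5%.
Labor's share = 1 − 0.26 = 0.74.
Capital: 0.26 × 14 = 3.64 pp.
Employment: 0.74 × 4.5 = 3.33 pp.
TFP growth = 9.3 − 6.97 = 2.33%.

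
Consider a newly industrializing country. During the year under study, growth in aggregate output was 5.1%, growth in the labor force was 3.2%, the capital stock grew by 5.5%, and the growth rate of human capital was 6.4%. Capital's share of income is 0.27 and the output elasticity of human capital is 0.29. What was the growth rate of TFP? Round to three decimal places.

TFP grew 0.351%.

Labor's share = 1 − 0.27 − 0.29 = 0.44.
The capital stock: 0.27 × 5.5 = 1.485 pp.
Human capital: 0.29 × 6.4 = 1.856 pp.
The labor force: 0.44 × 3.2 = 1.408 pp.
TFP growth = 5.1 − 4.749 = 0.351%.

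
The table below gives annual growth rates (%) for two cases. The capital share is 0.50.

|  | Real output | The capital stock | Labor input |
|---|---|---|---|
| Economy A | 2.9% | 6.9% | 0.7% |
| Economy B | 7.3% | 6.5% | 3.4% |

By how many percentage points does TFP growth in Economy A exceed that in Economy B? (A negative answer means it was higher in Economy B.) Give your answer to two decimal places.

-3.25 percentage points

Labor's share = 1 − 0.5 = 0.5.
Economy A: TFP = 2.9 − 3.45 − 0.35 = -0.9%.
Economy B: TFP = 7.3 − 3.25 − 1.7 = 2.35%.
Difference = -0.9 − (2.35) = -3.25 pp.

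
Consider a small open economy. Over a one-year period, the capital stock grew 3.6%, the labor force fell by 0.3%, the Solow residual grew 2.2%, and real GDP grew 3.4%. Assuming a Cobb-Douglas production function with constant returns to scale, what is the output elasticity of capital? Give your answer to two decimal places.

gY = gA + α·gK + (1−α)·gL, so gY − gA − gL = α(gK − gL).
3.4 − 2.2 + 0.3 = α × (3.6 − (-0.3)).
1.5 = 3.9 α, so α = 0.3846.

α = 0.38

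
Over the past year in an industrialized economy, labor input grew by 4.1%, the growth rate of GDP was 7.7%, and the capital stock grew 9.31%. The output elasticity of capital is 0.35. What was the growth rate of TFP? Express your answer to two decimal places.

Labor's share = 1 − 0.35 = 0.65.
The capital stock: 0.35 × 9.31 = 3.2585 pp.
Labor input: 0.65 × 4.1 = 2.665 pp.
TFP growth = 7.7 − 5.9235 = 1.7765%.

1.78%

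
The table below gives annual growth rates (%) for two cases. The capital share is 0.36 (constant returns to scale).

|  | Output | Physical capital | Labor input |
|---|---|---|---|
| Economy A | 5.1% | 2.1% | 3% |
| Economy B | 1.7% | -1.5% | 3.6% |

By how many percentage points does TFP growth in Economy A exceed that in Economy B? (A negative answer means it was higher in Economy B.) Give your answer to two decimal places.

Labor's share = 1 − 0.36 = 0.64.
Economy A: TFP = 5.1 − 0.756 − 1.92 = 2.424%.
Economy B: TFP = 1.7 + 0.54 − 2.304 = -0.064%.
Difference = 2.424 − (-0.064) = 2.488 pp.

2.49 percentage points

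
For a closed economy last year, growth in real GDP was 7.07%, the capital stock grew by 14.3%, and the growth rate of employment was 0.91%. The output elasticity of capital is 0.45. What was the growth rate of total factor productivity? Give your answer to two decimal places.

0.13%

Labor's share = 1 − 0.45 = 0.55.
The capital stock: 0.45 × 14.3 = 6.435 pp.
Employment: 0.55 × 0.91 = 0.5005 pp.
TFP growth = 7.07 − 6.9355 = 0.1345%.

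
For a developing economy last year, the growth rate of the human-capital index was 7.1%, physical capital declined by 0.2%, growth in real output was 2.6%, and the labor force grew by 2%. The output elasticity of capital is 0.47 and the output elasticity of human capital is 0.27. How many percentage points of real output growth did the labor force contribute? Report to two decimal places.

Labor's share = 1 − 0.47 − 0.27 = 0.26.
Contribution = share × growth = 0.26 × 2 = 0.52 pp.

0.52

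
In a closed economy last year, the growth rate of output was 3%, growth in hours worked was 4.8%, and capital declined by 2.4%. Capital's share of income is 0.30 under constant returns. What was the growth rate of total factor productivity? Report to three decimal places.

Total factor productivity growth was 0.360%.

Labor's share = 1 − 0.3 = 0.7.
Capital: 0.3 × (-2.4) = -0.72 pp.
Hours worked: 0.7 × 4.8 = 3.36 pp.
TFP growth = 3 − 2.64 = 0.36%.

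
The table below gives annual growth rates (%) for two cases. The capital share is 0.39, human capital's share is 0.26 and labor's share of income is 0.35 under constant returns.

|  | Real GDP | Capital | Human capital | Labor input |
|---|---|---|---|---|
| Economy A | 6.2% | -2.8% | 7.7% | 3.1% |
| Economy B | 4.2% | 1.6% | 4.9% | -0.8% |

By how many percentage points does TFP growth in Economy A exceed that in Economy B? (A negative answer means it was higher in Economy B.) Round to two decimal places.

Labor's share = 1 − 0.39 − 0.26 = 0.35.
Economy A: TFP = 6.2 + 1.092 − 2.002 − 1.085 = 4.205%.
Economy B: TFP = 4.2 − 0.624 − 1.274 + 0.28 = 2.582%.
Difference = 4.205 − (2.582) = 1.623 pp.

1.62 percentage points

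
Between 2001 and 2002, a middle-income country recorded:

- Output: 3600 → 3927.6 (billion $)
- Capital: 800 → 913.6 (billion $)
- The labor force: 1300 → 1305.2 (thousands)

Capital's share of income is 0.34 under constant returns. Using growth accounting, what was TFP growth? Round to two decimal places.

Output growth = (3927.6 − 3600) / 3600 = 9.1%.
Capital growth = (913.6 − 800) / 800 = 14.2%.
The labor force growth = (1305.2 − 1300) / 1300 = 0.4%.
Labor's share = 1 − 0.34 = 0.66.
Capital: 0.34 × 14.2 = 4.828 pp.
The labor force: 0.66 × 0.4 = 0.264 pp.
TFP growth = 9.1 − 5.092 = 4.008%.

TFP growth was 4.01%.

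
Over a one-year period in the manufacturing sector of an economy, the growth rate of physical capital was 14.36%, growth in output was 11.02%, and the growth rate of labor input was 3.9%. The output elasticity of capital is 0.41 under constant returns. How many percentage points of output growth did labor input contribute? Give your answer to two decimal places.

Labor's share = 1 − 0.41 = 0.59.
Contribution = share × growth = 0.59 × 3.9 = 2.301 pp.

2.30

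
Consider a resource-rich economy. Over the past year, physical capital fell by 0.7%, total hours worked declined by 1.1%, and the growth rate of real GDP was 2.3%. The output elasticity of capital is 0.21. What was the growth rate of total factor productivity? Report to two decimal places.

3.32%

Labor's share = 1 − 0.21 = 0.79.
Physical capital: 0.21 × (-0.7) = -0.147 pp.
Total hours worked: 0.79 × (-1.1) = -0.869 pp.
TFP growth = 2.3 + 1.016 = 3.316%.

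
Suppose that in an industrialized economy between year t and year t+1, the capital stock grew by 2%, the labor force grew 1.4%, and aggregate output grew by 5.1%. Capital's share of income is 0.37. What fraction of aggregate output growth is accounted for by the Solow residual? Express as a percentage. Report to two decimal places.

The Solow residual accounted for 68.20% of growth.

Labor's share = 1 − 0.37 = 0.63.
The capital stock: 0.37 × 2 = 0.74 pp.
The labor force: 0.63 × 1.4 = 0.882 pp.
TFP growth = 5.1 − 1.622 = 3.478%.
TFP share of growth = 3.478 / 5.1 × 100 = 68.1961%.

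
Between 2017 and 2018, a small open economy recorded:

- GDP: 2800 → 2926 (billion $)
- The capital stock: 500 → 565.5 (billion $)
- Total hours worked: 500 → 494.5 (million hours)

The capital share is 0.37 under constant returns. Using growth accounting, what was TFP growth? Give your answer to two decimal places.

GDP growth = (2926 − 2800) / 2800 = 4.5%.
The capital stock growth = (565.5 − 500) / 500 = 13.1%.
Total hours worked growth = (494.5 − 500) / 500 = -1.1%.
Labor's share = 1 − 0.37 = 0.63.
The capital stock: 0.37 × 13.1 = 4.847 pp.
Total hours worked: 0.63 × (-1.1) = -0.693 pp.
TFP growth = 4.5 − 4.154 = 0.346%.

0.35%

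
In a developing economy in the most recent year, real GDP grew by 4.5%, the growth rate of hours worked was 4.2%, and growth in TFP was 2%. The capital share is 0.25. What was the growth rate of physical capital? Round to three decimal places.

Labor's share = 1 − 0.25 = 0.75.
gY = gA + 0.75×4.2 + 0.25×g.
0.25×g = 4.5 − 2 − 3.15 = -0.65.
g = -0.65 / 0.25 = -2.6%.

-2.600%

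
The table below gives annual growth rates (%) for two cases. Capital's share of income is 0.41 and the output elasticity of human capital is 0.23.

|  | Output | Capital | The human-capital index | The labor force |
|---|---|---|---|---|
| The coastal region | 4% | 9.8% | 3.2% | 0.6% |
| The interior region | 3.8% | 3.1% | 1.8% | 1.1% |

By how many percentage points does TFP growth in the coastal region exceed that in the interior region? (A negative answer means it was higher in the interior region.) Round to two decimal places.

Labor's share = 1 − 0.41 − 0.23 = 0.36.
The coastal region: TFP = 4 − 4.018 − 0.736 − 0.216 = -0.97%.
The interior region: TFP = 3.8 − 1.271 − 0.414 − 0.396 = 1.719%.
Difference = -0.97 − (1.719) = -2.689 pp.

-2.69 percentage points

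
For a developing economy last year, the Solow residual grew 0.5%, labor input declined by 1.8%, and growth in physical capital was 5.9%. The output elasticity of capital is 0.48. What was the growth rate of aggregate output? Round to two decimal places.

Labor's share = 1 − 0.48 = 0.52.
Physical capital: 0.48 × 5.9 = 2.832 pp.
Labor input: 0.52 × (-1.8) = -0.936 pp.
Output growth = 0.5 + 1.896 = 2.396%.

2.40%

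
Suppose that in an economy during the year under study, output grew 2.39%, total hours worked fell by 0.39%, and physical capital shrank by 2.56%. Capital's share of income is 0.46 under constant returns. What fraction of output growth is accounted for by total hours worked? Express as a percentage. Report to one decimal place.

Labor's share = 1 − 0.46 = 0.54.
Total hours worked contributed 0.54 × (-0.39) = -0.2106 pp.
Share of growth = -0.2106 / 2.39 × 100 = -8.812%.

-8.8%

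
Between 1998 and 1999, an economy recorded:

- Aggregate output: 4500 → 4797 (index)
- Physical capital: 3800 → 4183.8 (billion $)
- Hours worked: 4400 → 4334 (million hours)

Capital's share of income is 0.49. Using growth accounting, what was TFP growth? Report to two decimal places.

Aggregate output growth = (4797 − 4500) / 4500 = 6.6%.
Physical capital growth = (4183.8 − 3800) / 3800 = 10.1%.
Hours worked growth = (4334 − 4400) / 4400 = -1.5%.
Labor's share = 1 − 0.49 = 0.51.
Physical capital: 0.49 × 10.1 = 4.949 pp.
Hours worked: 0.51 × (-1.5) = -0.765 pp.
TFP growth = 6.6 − 4.184 = 2.416%.

2.42%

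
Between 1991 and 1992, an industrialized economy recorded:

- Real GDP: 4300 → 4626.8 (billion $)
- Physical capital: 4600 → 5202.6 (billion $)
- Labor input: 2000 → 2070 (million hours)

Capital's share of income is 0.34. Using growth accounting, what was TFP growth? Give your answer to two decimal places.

Real GDP growth = (4626.8 − 4300) / 4300 = 7.6%.
Physical capital growth = (5202.6 − 4600) / 4600 = 13.1%.
Labor input growth = (2070 − 2000) / 2000 = 3.5%.
Labor's share = 1 − 0.34 = 0.66.
Physical capital: 0.34 × 13.1 = 4.454 pp.
Labor input: 0.66 × 3.5 = 2.31 pp.
TFP growth = 7.6 − 6.764 = 0.836%.

TFP grew 0.84%.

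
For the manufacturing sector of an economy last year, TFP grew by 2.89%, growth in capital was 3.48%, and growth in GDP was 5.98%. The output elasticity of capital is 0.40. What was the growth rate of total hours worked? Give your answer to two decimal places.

2.83%

Labor's share = 1 − 0.4 = 0.6.
gY = gA + 0.4×3.48 + 0.6×g.
0.6×g = 5.98 − 2.89 − 1.392 = 1.698.
g = 1.698 / 0.6 = 2.83%.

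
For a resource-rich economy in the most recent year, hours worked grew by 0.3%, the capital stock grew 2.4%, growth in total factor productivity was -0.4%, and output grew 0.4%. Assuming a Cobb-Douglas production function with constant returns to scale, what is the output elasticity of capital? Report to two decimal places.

gY = gA + α·gK + (1−α)·gL, so gY − gA − gL = α(gK − gL).
0.4 + 0.4 − 0.3 = α × (2.4 − 0.3).
0.5 = 2.1 α, so α = 0.2381.

α = 0.24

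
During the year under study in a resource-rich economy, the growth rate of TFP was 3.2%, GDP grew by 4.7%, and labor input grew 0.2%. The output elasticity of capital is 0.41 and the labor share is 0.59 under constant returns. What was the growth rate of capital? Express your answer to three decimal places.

Labor's share = 1 − 0.41 = 0.59.
gY = gA + 0.59×0.2 + 0.41×g.
0.41×g = 4.7 − 3.2 − 0.118 = 1.382.
g = 1.382 / 0.41 = 3.37073%.

Capital grew 3.371%.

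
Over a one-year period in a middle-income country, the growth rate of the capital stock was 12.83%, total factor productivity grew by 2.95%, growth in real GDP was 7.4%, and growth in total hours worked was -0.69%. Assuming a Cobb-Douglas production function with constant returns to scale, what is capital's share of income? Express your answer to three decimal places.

Capital's share of income is 0.380.

gY = gA + α·gK + (1−α)·gL, so gY − gA − gL = α(gK − gL).
7.4 − 2.95 + 0.69 = α × (12.83 − (-0.69)).
5.14 = 13.52 α, so α = 0.38018.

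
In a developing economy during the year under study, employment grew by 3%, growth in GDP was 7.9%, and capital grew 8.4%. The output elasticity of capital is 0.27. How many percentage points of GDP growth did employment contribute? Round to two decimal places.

2.19 percentage points

Labor's share = 1 − 0.27 = 0.73.
Contribution = share × growth = 0.73 × 3 = 2.19 pp.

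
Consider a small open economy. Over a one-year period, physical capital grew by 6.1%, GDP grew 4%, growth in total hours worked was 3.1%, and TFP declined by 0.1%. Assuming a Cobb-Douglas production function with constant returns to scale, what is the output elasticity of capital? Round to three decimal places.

gY = gA + α·gK + (1−α)·gL, so gY − gA − gL = α(gK − gL).
4 + 0.1 − 3.1 = α × (6.1 − 3.1).
1 = 3 α, so α = 0.33333.

The output elasticity of capital is 0.333.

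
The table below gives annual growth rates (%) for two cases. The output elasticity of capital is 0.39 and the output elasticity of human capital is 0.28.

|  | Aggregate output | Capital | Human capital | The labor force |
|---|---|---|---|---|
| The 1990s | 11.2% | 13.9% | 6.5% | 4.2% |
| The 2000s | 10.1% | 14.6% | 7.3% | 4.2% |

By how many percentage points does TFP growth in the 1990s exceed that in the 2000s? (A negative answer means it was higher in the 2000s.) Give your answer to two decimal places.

Labor's share = 1 − 0.39 − 0.28 = 0.33.
The 1990s: TFP = 11.2 − 5.421 − 1.82 − 1.386 = 2.573%.
The 2000s: TFP = 10.1 − 5.694 − 2.044 − 1.386 = 0.976%.
Difference = 2.573 − (0.976) = 1.597 pp.

1.60 percentage points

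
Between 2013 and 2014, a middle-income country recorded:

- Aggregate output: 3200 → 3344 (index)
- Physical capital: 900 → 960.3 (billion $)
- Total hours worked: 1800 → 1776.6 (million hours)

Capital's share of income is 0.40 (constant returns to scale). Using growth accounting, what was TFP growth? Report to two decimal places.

Aggregate output growth = (3344 − 3200) / 3200 = 4.5%.
Physical capital growth = (960.3 − 900) / 900 = 6.7%.
Total hours worked growth = (1776.6 − 1800) / 1800 = -1.3%.
Labor's share = 1 − 0.4 = 0.6.
Physical capital: 0.4 × 6.7 = 2.68 pp.
Total hours worked: 0.6 × (-1.3) = -0.78 pp.
TFP growth = 4.5 − 1.9 = 2.6%.

2.60%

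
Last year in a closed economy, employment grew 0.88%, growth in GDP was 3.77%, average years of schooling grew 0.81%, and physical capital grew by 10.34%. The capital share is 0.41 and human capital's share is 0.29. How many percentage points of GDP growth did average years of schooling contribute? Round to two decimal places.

Contribution = share × growth = 0.29 × 0.81 = 0.2349 pp.

0.23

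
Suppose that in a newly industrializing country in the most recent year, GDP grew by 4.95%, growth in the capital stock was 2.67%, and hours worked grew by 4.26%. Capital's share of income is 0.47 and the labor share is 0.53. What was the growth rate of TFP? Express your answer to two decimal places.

Labor's share = 1 − 0.47 = 0.53.
The capital stock: 0.47 × 2.67 = 1.2549 pp.
Hours worked: 0.53 × 4.26 = 2.2578 pp.
TFP growth = 4.95 − 3.5127 = 1.4373%.

TFP grew 1.44%.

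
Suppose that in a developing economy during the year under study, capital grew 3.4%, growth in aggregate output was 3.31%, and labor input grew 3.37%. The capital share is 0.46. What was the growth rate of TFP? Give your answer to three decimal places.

-0.074%

Labor's share = 1 − 0.46 = 0.54.
Capital: 0.46 × 3.4 = 1.564 pp.
Labor input: 0.54 × 3.37 = 1.8198 pp.
TFP growth = 3.31 − 3.3838 = -0.0738%.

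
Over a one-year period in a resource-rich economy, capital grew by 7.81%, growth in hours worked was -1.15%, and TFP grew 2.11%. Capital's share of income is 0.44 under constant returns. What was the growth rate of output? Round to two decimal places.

Labor's share = 1 − 0.44 = 0.56.
Capital: 0.44 × 7.81 = 3.4364 pp.
Hours worked: 0.56 × (-1.15) = -0.644 pp.
Output growth = 2.11 + 2.7924 = 4.9024%.

4.90%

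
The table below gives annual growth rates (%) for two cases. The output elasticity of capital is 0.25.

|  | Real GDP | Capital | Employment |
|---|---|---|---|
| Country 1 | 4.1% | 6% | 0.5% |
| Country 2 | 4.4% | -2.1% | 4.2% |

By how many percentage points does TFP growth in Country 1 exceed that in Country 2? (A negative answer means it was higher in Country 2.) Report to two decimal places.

Labor's share = 1 − 0.25 = 0.75.
Country 1: TFP = 4.1 − 1.5 − 0.375 = 2.225%.
Country 2: TFP = 4.4 + 0.525 − 3.15 = 1.775%.
Difference = 2.225 − (1.775) = 0.45 pp.

0.45 percentage points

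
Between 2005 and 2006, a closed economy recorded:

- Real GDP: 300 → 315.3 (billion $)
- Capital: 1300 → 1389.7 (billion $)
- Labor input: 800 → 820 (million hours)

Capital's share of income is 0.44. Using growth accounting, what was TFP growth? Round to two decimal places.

Real GDP growth = (315.3 − 300) / 300 = 5.1%.
Capital growth = (1389.7 − 1300) / 1300 = 6.9%.
Labor input growth = (820 − 800) / 800 = 2.5%.
Labor's share = 1 − 0.44 = 0.56.
Capital: 0.44 × 6.9 = 3.036 pp.
Labor input: 0.56 × 2.5 = 1.4 pp.
TFP growth = 5.1 − 4.436 = 0.664%.

TFP grew 0.66%.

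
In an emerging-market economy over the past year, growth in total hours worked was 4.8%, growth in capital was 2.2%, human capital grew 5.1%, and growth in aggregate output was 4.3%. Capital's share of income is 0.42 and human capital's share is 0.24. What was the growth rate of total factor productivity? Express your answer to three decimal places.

Labor's share = 1 − 0.42 − 0.24 = 0.34.
Capital: 0.42 × 2.2 = 0.924 pp.
Human capital: 0.24 × 5.1 = 1.224 pp.
Total hours worked: 0.34 × 4.8 = 1.632 pp.
TFP growth = 4.3 − 3.78 = 0.52%.

0.520%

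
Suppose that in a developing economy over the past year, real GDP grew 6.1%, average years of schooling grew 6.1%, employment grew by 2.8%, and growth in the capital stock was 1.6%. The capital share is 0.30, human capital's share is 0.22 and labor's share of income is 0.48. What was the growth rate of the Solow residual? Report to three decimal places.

Labor's share = 1 − 0.3 − 0.22 = 0.48.
The capital stock: 0.3 × 1.6 = 0.48 pp.
Average years of schooling: 0.22 × 6.1 = 1.342 pp.
Employment: 0.48 × 2.8 = 1.344 pp.
TFP growth = 6.1 − 3.166 = 2.934%.

2.934%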